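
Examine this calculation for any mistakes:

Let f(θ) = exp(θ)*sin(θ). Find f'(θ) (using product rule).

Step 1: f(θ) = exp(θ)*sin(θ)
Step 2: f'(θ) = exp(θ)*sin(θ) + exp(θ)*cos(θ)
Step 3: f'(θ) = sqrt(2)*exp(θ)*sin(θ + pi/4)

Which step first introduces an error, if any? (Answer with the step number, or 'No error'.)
No error

All steps in this derivation are correct.
The final answer f'(θ) = sqrt(2)*exp(θ)*sin(θ + pi/4) is valid.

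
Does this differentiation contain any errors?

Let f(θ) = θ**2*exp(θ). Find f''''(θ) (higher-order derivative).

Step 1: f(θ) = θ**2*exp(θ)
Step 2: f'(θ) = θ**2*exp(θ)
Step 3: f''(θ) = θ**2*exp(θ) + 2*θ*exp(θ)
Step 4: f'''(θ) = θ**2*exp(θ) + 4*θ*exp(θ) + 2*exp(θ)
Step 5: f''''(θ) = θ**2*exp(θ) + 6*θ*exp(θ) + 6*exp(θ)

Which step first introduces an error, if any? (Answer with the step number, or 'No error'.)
Step 2

Step 2 is incorrect due to a dropped term.
The step shows: θ**2*exp(θ)
The correct value should be: θ**2*exp(θ) + 2*θ*exp(θ)

Explanation: A term was dropped: the term 2*θ*exp(θ) was incorrectly omitted
The later steps are derived from this incorrect expression, so the error originates in Step 2.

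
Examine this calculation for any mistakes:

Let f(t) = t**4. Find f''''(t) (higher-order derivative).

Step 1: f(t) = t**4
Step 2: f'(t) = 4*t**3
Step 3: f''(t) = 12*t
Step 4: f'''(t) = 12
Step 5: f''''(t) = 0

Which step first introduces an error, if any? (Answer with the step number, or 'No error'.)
Step 3

Step 3 is incorrect due to a wrong exponent.
The step shows: 12*t
The correct value should be: 12*t**2

Explanation: The exponent 2 on t was incorrectly written as 1: the term 12*t**2 was incorrectly written as 12*t
The later steps are derived from this incorrect expression, so the error originates in Step 3.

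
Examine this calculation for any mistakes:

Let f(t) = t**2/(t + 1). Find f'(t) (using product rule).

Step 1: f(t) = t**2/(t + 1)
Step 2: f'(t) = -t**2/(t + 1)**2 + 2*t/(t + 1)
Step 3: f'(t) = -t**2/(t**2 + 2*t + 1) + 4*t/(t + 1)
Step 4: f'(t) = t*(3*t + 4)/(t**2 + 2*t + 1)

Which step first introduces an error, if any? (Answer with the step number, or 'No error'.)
Step 3

Step 3 is incorrect due to a wrong coefficient.
The step shows: -t**2/(t**2 + 2*t + 1) + 4*t/(t + 1)
The correct value should be: -t**2/(t**2 + 2*t + 1) + 2*t/(t + 1)

Explanation: The coefficient 2 was incorrectly written as 4: the term 2*t/(t + 1) was incorrectly written as 4*t/(t + 1)
The later steps are derived from this incorrect expression, so the error originates in Step 3.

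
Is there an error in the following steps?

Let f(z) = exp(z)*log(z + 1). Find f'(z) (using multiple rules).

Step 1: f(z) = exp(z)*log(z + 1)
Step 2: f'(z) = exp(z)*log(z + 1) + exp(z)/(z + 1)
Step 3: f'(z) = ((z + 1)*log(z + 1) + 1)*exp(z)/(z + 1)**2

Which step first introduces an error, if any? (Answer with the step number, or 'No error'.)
Step 3

Step 3 is incorrect due to a wrong exponent.
The step shows: ((z + 1)*log(z + 1) + 1)*exp(z)/(z + 1)**2
The correct value should be: ((z + 1)*log(z + 1) + 1)*exp(z)/(z + 1)

Explanation: The exponent -1 on z + 1 was incorrectly written as -2: the term ((z + 1)*log(z + 1) + 1)*exp(z)/(z + 1) was incorrectly written as ((z + 1)*log(z + 1) + 1)*exp(z)/(z + 1)**2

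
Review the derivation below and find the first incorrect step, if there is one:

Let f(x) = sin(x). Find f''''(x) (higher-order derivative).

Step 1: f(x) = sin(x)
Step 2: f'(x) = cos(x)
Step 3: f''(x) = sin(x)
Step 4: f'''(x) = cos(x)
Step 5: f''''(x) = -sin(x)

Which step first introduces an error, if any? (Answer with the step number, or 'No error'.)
Step 3

Step 3 is incorrect due to a sign flip.
The step shows: sin(x)
The correct value should be: -sin(x)

Explanation: The sign of the whole expression was flipped: the term -sin(x) was incorrectly written as sin(x)
The later steps are derived from this incorrect expression, so the error originates in Step 3.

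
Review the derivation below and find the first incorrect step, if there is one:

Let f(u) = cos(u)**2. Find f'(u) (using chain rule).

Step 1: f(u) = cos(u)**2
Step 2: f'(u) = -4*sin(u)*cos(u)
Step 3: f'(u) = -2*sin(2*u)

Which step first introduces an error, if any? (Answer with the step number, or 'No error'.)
Step 2

Step 2 is incorrect due to a wrong coefficient.
The step shows: -4*sin(u)*cos(u)
The correct value should be: -2*sin(u)*cos(u)

Explanation: The coefficient -2 was incorrectly written as -4: the term -2*sin(u)*cos(u) was incorrectly written as -4*sin(u)*cos(u)
The later steps are derived from this incorrect expression, so the error originates in Step 2.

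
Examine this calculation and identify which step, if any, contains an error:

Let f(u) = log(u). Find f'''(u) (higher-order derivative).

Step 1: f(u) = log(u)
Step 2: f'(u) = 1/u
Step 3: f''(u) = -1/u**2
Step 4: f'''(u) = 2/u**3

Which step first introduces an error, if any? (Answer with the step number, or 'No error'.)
No error

All steps in this derivation are correct.
The final answer f'''(u) = 2/u**3 is valid.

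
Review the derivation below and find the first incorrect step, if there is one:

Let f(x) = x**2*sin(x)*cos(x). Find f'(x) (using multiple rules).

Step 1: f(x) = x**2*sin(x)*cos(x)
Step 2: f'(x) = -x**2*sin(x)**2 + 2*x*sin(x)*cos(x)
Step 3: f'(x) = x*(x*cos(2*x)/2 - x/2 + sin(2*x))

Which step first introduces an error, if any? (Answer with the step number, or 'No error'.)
Step 2

Step 2 is incorrect due to a dropped term.
The step shows: -x**2*sin(x)**2 + 2*x*sin(x)*cos(x)
The correct value should be: -x**2*sin(x)**2 + x**2*cos(x)**2 + 2*x*sin(x)*cos(x)

Explanation: A term was dropped: the term x**2*cos(x)**2 was incorrectly omitted
The later steps are derived from this incorrect expression, so the error originates in Step 2.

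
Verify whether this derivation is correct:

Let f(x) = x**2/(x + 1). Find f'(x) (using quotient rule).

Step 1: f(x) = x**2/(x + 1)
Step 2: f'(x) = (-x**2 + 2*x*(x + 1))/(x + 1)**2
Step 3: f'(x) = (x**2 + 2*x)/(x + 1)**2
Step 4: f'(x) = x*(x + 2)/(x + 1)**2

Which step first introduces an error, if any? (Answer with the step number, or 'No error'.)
No error

All steps in this derivation are correct.
The final answer f'(x) = x*(x + 2)/(x + 1)**2 is valid.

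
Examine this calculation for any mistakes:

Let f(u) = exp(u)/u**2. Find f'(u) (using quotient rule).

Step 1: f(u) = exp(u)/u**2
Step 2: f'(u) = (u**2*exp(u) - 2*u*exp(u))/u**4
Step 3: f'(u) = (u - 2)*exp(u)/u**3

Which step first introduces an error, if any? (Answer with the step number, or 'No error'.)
No error

All steps in this derivation are correct.
The final answer f'(u) = (u - 2)*exp(u)/u**3 is valid.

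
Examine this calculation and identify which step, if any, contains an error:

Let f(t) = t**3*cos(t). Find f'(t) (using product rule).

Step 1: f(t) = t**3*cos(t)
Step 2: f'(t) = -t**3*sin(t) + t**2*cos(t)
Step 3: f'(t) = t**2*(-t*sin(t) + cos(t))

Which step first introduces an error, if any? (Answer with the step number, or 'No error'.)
Step 2

Step 2 is incorrect due to a wrong coefficient.
The step shows: -t**3*sin(t) + t**2*cos(t)
The correct value should be: -t**3*sin(t) + 3*t**2*cos(t)

Explanation: The coefficient 3 was incorrectly written as 1: the term 3*t**2*cos(t) was incorrectly written as t**2*cos(t)
The later steps are derived from this incorrect expression, so the error originates in Step 2.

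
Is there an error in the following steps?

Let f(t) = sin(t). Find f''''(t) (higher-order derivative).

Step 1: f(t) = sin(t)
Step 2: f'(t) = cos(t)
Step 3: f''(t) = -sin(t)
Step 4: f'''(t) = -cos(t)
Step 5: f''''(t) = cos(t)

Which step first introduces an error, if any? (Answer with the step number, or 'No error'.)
Step 5

Step 5 is incorrect due to a wrong trig function.
The step shows: cos(t)
The correct value should be: sin(t)

Explanation: sin(t) was incorrectly written as cos(t): the term sin(t) was incorrectly written as cos(t)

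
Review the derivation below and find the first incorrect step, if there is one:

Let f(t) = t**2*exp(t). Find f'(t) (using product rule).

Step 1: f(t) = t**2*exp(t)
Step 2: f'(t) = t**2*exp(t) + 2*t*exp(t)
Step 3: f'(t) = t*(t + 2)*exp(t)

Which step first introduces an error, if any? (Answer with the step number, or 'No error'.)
No error

All steps in this derivation are correct.
The final answer f'(t) = t*(t + 2)*exp(t) is valid.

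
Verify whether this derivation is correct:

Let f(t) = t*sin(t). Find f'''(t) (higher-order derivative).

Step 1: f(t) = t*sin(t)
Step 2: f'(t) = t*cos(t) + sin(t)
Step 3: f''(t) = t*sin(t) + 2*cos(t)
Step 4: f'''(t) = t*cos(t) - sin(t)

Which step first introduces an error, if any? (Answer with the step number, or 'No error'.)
Step 3

Step 3 is incorrect due to a sign flip.
The step shows: t*sin(t) + 2*cos(t)
The correct value should be: -t*sin(t) + 2*cos(t)

Explanation: The sign of one term was flipped: the term -t*sin(t) was incorrectly written as t*sin(t)
The later steps are derived from this incorrect expression, so the error originates in Step 3.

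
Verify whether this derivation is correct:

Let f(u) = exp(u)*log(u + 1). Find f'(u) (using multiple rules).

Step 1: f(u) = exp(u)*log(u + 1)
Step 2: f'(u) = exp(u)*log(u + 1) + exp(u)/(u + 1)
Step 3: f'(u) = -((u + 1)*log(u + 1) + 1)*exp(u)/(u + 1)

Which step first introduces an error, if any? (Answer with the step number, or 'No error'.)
Step 3

Step 3 is incorrect due to a sign flip.
The step shows: -((u + 1)*log(u + 1) + 1)*exp(u)/(u + 1)
The correct value should be: ((u + 1)*log(u + 1) + 1)*exp(u)/(u + 1)

Explanation: The sign of the whole expression was flipped: the term ((u + 1)*log(u + 1) + 1)*exp(u)/(u + 1) was incorrectly written as -((u + 1)*log(u + 1) + 1)*exp(u)/(u + 1)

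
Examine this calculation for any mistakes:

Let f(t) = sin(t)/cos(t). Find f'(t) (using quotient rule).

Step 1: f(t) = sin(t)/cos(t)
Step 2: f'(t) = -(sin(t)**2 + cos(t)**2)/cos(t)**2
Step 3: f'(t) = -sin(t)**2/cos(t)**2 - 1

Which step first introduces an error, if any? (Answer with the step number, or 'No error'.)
Step 2

Step 2 is incorrect due to a sign flip.
The step shows: -(sin(t)**2 + cos(t)**2)/cos(t)**2
The correct value should be: (sin(t)**2 + cos(t)**2)/cos(t)**2

Explanation: The sign of the whole expression was flipped: the term (sin(t)**2 + cos(t)**2)/cos(t)**2 was incorrectly written as -(sin(t)**2 + cos(t)**2)/cos(t)**2
The later steps are derived from this incorrect expression, so the error originates in Step 2.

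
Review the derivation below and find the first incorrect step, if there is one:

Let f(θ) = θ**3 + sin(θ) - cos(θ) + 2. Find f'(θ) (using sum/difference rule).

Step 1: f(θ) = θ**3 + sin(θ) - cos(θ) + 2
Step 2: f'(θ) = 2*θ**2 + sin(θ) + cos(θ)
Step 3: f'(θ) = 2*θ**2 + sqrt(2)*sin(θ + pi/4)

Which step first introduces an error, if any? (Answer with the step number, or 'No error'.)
Step 2

Step 2 is incorrect due to a wrong coefficient.
The step shows: 2*θ**2 + sin(θ) + cos(θ)
The correct value should be: 3*θ**2 + sin(θ) + cos(θ)

Explanation: The coefficient 3 was incorrectly written as 2: the term 3*θ**2 was incorrectly written as 2*θ**2
The later steps are derived from this incorrect expression, so the error originates in Step 2.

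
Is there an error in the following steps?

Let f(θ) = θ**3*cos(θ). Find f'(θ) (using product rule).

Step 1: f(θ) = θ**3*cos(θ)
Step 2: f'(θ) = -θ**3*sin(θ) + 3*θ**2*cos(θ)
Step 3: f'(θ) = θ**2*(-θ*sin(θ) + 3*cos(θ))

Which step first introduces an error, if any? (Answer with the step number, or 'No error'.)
No error

All steps in this derivation are correct.
The final answer f'(θ) = θ**2*(-θ*sin(θ) + 3*cos(θ)) is valid.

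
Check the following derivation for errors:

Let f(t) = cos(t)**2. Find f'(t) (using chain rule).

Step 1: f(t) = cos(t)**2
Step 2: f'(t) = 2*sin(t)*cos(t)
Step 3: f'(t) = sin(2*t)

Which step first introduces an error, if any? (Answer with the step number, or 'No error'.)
Step 2

Step 2 is incorrect due to a sign flip.
The step shows: 2*sin(t)*cos(t)
The correct value should be: -2*sin(t)*cos(t)

Explanation: The sign of the whole expression was flipped: the term -2*sin(t)*cos(t) was incorrectly written as 2*sin(t)*cos(t)
The later steps are derived from this incorrect expression, so the error originates in Step 2.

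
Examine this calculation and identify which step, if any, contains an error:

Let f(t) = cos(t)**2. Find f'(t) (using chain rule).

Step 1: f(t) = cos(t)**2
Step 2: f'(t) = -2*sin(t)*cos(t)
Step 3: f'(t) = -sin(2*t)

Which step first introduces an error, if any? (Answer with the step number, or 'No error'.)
No error

All steps in this derivation are correct.
The final answer f'(t) = -sin(2*t) is valid.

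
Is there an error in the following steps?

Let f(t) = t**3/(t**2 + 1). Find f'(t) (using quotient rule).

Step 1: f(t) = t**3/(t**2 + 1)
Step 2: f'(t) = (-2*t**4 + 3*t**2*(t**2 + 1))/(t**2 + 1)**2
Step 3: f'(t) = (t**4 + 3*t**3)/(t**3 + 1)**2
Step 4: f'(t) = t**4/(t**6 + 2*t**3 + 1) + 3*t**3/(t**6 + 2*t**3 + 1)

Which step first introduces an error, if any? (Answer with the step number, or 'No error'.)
Step 3

Step 3 is incorrect due to a wrong exponent.
The step shows: (t**4 + 3*t**3)/(t**3 + 1)**2
The correct value should be: (t**4 + 3*t**2)/(t**2 + 1)**2

Explanation: The exponent 2 on t was incorrectly written as 3: the term (t**4 + 3*t**2)/(t**2 + 1)**2 was incorrectly written as (t**4 + 3*t**3)/(t**3 + 1)**2
The later steps are derived from this incorrect expression, so the error originates in Step 3.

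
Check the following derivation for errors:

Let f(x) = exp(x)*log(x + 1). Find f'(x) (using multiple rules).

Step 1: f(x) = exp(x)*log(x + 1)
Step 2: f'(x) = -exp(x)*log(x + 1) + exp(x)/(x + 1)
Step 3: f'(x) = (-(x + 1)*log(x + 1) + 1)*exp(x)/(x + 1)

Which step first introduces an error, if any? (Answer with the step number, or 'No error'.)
Step 2

Step 2 is incorrect due to a sign flip.
The step shows: -exp(x)*log(x + 1) + exp(x)/(x + 1)
The correct value should be: exp(x)*log(x + 1) + exp(x)/(x + 1)

Explanation: The sign of one term was flipped: the term exp(x)*log(x + 1) was incorrectly written as -exp(x)*log(x + 1)
The later steps are derived from this incorrect expression, so the error originates in Step 2.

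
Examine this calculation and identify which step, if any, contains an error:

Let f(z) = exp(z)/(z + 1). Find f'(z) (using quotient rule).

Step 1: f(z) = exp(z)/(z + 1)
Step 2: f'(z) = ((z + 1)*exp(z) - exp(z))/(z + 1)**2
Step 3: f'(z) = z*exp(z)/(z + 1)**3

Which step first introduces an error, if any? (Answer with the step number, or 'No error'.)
Step 3

Step 3 is incorrect due to a wrong exponent.
The step shows: z*exp(z)/(z + 1)**3
The correct value should be: z*exp(z)/(z + 1)**2

Explanation: The exponent -2 on z + 1 was incorrectly written as -3: the term z*exp(z)/(z + 1)**2 was incorrectly written as z*exp(z)/(z + 1)**3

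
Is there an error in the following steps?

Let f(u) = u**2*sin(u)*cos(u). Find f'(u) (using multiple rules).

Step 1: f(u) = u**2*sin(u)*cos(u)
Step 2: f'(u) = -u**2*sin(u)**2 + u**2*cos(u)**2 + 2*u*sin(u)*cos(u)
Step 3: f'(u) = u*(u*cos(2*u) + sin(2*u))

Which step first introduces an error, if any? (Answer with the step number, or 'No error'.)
No error

All steps in this derivation are correct.
The final answer f'(u) = u*(u*cos(2*u) + sin(2*u)) is valid.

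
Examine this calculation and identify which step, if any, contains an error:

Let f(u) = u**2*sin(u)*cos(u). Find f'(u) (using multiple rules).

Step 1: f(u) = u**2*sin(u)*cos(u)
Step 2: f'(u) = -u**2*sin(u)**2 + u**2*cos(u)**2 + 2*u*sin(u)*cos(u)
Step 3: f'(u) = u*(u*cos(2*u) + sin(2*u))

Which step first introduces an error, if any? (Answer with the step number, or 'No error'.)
No error

All steps in this derivation are correct.
The final answer f'(u) = u*(u*cos(2*u) + sin(2*u)) is valid.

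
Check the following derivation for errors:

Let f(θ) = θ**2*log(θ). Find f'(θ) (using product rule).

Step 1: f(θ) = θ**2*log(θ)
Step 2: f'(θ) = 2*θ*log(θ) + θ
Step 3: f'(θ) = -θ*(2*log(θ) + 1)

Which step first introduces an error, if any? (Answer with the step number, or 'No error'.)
Step 3

Step 3 is incorrect due to a sign flip.
The step shows: -θ*(2*log(θ) + 1)
The correct value should be: θ*(2*log(θ) + 1)

Explanation: The sign of the whole expression was flipped: the term θ*(2*log(θ) + 1) was incorrectly written as -θ*(2*log(θ) + 1)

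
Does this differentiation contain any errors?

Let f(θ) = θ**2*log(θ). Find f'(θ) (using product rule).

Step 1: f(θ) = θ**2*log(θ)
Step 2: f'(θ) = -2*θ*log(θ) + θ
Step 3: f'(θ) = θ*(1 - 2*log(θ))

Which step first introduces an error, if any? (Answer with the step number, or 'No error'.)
Step 2

Step 2 is incorrect due to a sign flip.
The step shows: -2*θ*log(θ) + θ
The correct value should be: 2*θ*log(θ) + θ

Explanation: The sign of one term was flipped: the term 2*θ*log(θ) was incorrectly written as -2*θ*log(θ)
The later steps are derived from this incorrect expression, so the error originates in Step 2.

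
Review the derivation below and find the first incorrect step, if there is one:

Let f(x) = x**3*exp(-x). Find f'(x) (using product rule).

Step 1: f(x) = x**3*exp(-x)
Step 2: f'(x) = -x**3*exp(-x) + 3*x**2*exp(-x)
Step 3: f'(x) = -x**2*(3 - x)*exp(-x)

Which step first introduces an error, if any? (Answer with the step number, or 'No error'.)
Step 3

Step 3 is incorrect due to a sign flip.
The step shows: -x**2*(3 - x)*exp(-x)
The correct value should be: x**2*(3 - x)*exp(-x)

Explanation: The sign of the whole expression was flipped: the term x**2*(3 - x)*exp(-x) was incorrectly written as -x**2*(3 - x)*exp(-x)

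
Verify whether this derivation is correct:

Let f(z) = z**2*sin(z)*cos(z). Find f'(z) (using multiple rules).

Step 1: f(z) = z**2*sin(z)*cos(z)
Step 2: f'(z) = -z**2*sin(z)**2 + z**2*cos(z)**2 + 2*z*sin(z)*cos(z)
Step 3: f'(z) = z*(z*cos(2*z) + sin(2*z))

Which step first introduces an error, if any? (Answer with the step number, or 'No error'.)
No error

All steps in this derivation are correct.
The final answer f'(z) = z*(z*cos(2*z) + sin(2*z)) is valid.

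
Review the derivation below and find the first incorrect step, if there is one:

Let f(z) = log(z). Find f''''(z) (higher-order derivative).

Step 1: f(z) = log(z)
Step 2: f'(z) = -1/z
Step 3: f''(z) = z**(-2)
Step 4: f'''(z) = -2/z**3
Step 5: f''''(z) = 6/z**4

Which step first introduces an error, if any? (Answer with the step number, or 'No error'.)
Step 2

Step 2 is incorrect due to a sign flip.
The step shows: -1/z
The correct value should be: 1/z

Explanation: The sign of the whole expression was flipped: the term 1/z was incorrectly written as -1/z
The later steps are derived from this incorrect expression, so the error originates in Step 2.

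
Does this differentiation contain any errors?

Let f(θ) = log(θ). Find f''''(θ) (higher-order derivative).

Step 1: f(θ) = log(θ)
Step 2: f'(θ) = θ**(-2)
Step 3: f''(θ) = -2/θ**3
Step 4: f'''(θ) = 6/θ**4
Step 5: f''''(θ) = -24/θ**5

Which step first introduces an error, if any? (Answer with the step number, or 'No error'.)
Step 2

Step 2 is incorrect due to a wrong exponent.
The step shows: θ**(-2)
The correct value should be: 1/θ

Explanation: The exponent -1 on θ was incorrectly written as -2: the term 1/θ was incorrectly written as θ**(-2)
The later steps are derived from this incorrect expression, so the error originates in Step 2.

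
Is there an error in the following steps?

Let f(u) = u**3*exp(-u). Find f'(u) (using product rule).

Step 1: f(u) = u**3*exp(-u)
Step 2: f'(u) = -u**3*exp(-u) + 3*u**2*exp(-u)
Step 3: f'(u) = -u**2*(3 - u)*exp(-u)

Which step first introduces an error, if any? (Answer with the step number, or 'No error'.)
Step 3

Step 3 is incorrect due to a sign flip.
The step shows: -u**2*(3 - u)*exp(-u)
The correct value should be: u**2*(3 - u)*exp(-u)

Explanation: The sign of the whole expression was flipped: the term u**2*(3 - u)*exp(-u) was incorrectly written as -u**2*(3 - u)*exp(-u)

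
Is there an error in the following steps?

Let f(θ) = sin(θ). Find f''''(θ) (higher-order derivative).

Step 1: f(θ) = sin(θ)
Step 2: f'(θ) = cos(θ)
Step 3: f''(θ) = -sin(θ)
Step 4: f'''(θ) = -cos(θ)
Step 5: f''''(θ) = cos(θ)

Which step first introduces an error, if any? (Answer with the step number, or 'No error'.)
Step 5

Step 5 is incorrect due to a wrong trig function.
The step shows: cos(θ)
The correct value should be: sin(θ)

Explanation: sin(θ) was incorrectly written as cos(θ): the term sin(θ) was incorrectly written as cos(θ)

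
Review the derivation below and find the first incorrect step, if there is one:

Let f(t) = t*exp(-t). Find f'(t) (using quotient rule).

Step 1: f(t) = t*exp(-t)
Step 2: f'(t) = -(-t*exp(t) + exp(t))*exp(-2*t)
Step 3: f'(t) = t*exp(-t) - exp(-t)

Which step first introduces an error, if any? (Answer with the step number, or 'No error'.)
Step 2

Step 2 is incorrect due to a sign flip.
The step shows: -(-t*exp(t) + exp(t))*exp(-2*t)
The correct value should be: (-t*exp(t) + exp(t))*exp(-2*t)

Explanation: The sign of the whole expression was flipped: the term (-t*exp(t) + exp(t))*exp(-2*t) was incorrectly written as -(-t*exp(t) + exp(t))*exp(-2*t)
The later steps are derived from this incorrect expression, so the error originates in Step 2.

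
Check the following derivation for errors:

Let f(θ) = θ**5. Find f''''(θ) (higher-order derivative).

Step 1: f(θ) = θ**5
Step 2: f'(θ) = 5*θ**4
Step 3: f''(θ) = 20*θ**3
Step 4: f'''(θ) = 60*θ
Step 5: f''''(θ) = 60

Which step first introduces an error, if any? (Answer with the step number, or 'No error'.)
Step 4

Step 4 is incorrect due to a wrong exponent.
The step shows: 60*θ
The correct value should be: 60*θ**2

Explanation: The exponent 2 on θ was incorrectly written as 1: the term 60*θ**2 was incorrectly written as 60*θ
The later steps are derived from this incorrect expression, so the error originates in Step 4.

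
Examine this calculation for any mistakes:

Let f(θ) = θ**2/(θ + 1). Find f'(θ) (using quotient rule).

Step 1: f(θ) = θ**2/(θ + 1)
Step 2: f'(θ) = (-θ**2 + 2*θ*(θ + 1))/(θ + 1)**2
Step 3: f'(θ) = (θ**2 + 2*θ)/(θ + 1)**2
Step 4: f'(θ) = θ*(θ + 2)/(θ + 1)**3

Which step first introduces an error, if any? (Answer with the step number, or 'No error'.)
Step 4

Step 4 is incorrect due to a wrong exponent.
The step shows: θ*(θ + 2)/(θ + 1)**3
The correct value should be: θ*(θ + 2)/(θ + 1)**2

Explanation: The exponent -2 on θ + 1 was incorrectly written as -3: the term θ*(θ + 2)/(θ + 1)**2 was incorrectly written as θ*(θ + 2)/(θ + 1)**3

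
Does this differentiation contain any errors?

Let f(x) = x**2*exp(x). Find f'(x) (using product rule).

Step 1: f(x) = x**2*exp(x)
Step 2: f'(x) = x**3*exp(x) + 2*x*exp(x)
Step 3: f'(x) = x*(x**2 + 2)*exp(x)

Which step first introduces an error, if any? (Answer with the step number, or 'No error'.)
Step 2

Step 2 is incorrect due to a wrong exponent.
The step shows: x**3*exp(x) + 2*x*exp(x)
The correct value should be: x**2*exp(x) + 2*x*exp(x)

Explanation: The exponent 2 on x was incorrectly written as 3: the term x**2*exp(x) was incorrectly written as x**3*exp(x)
The later steps are derived from this incorrect expression, so the error originates in Step 2.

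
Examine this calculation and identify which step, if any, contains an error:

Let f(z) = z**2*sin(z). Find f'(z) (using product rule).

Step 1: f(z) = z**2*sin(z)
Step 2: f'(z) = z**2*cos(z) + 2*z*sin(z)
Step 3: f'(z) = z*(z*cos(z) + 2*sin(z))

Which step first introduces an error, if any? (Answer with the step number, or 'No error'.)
No error

All steps in this derivation are correct.
The final answer f'(z) = z*(z*cos(z) + 2*sin(z)) is valid.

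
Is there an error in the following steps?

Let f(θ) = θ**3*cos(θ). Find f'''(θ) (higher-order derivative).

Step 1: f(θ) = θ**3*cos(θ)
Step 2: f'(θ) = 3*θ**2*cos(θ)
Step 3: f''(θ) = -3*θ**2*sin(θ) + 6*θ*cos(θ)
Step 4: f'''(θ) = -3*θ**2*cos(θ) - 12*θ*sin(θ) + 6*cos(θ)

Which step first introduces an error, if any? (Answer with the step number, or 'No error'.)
Step 2

Step 2 is incorrect due to a dropped term.
The step shows: 3*θ**2*cos(θ)
The correct value should be: -θ**3*sin(θ) + 3*θ**2*cos(θ)

Explanation: A term was dropped: the term -θ**3*sin(θ) was incorrectly omitted
The later steps are derived from this incorrect expression, so the error originates in Step 2.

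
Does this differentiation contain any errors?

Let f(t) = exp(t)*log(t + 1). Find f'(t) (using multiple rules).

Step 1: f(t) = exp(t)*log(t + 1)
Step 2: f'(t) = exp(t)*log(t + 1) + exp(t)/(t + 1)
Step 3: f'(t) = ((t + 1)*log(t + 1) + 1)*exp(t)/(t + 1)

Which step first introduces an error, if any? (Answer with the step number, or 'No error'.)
No error

All steps in this derivation are correct.
The final answer f'(t) = ((t + 1)*log(t + 1) + 1)*exp(t)/(t + 1) is valid.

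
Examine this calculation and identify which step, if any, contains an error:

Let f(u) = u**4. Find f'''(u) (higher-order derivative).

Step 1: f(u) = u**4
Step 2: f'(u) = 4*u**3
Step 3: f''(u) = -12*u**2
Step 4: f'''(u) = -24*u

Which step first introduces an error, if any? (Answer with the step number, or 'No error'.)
Step 3

Step 3 is incorrect due to a sign flip.
The step shows: -12*u**2
The correct value should be: 12*u**2

Explanation: The sign of the whole expression was flipped: the term 12*u**2 was incorrectly written as -12*u**2
The later steps are derived from this incorrect expression, so the error originates in Step 3.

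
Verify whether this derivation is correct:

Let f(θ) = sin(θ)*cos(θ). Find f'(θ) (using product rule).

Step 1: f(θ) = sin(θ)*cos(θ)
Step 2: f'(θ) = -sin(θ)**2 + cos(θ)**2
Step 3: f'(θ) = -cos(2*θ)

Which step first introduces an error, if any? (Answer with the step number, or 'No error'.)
Step 3

Step 3 is incorrect due to a sign flip.
The step shows: -cos(2*θ)
The correct value should be: cos(2*θ)

Explanation: The sign of the whole expression was flipped: the term cos(2*θ) was incorrectly written as -cos(2*θ)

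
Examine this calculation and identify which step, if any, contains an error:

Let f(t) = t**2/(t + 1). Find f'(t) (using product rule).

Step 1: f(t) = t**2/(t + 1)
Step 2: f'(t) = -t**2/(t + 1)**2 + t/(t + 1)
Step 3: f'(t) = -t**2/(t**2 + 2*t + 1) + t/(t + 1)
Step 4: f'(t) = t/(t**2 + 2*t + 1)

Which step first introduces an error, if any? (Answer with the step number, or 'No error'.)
Step 2

Step 2 is incorrect due to a wrong coefficient.
The step shows: -t**2/(t + 1)**2 + t/(t + 1)
The correct value should be: -t**2/(t + 1)**2 + 2*t/(t + 1)

Explanation: The coefficient 2 was incorrectly written as 1: the term 2*t/(t + 1) was incorrectly written as t/(t + 1)
The later steps are derived from this incorrect expression, so the error originates in Step 2.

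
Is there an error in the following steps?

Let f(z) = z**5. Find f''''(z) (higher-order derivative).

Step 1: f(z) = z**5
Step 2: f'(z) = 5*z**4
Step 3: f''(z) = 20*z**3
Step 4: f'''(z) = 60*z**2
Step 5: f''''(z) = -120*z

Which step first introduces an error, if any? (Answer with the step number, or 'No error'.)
Step 5

Step 5 is incorrect due to a sign flip.
The step shows: -120*z
The correct value should be: 120*z

Explanation: The sign of the whole expression was flipped: the term 120*z was incorrectly written as -120*z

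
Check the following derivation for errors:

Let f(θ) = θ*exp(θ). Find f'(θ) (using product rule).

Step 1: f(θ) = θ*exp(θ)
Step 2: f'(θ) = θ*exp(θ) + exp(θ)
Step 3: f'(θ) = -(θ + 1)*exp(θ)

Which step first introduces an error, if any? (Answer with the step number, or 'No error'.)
Step 3

Step 3 is incorrect due to a sign flip.
The step shows: -(θ + 1)*exp(θ)
The correct value should be: (θ + 1)*exp(θ)

Explanation: The sign of the whole expression was flipped: the term (θ + 1)*exp(θ) was incorrectly written as -(θ + 1)*exp(θ)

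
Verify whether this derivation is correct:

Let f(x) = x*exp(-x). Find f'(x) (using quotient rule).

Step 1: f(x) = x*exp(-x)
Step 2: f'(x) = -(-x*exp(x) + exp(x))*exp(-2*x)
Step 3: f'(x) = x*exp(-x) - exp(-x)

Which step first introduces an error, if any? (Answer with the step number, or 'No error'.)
Step 2

Step 2 is incorrect due to a sign flip.
The step shows: -(-x*exp(x) + exp(x))*exp(-2*x)
The correct value should be: (-x*exp(x) + exp(x))*exp(-2*x)

Explanation: The sign of the whole expression was flipped: the term (-x*exp(x) + exp(x))*exp(-2*x) was incorrectly written as -(-x*exp(x) + exp(x))*exp(-2*x)
The later steps are derived from this incorrect expression, so the error originates in Step 2.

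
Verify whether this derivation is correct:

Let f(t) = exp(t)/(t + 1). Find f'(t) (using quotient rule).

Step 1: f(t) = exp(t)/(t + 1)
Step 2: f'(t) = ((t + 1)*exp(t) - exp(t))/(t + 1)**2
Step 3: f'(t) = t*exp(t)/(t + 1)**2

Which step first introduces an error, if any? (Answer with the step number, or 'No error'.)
No error

All steps in this derivation are correct.
The final answer f'(t) = t*exp(t)/(t + 1)**2 is valid.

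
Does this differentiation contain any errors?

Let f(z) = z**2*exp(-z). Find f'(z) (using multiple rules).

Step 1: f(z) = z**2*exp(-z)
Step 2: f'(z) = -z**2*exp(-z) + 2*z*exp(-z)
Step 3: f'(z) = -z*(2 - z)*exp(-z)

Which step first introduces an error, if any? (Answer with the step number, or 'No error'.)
Step 3

Step 3 is incorrect due to a sign flip.
The step shows: -z*(2 - z)*exp(-z)
The correct value should be: z*(2 - z)*exp(-z)

Explanation: The sign of the whole expression was flipped: the term z*(2 - z)*exp(-z) was incorrectly written as -z*(2 - z)*exp(-z)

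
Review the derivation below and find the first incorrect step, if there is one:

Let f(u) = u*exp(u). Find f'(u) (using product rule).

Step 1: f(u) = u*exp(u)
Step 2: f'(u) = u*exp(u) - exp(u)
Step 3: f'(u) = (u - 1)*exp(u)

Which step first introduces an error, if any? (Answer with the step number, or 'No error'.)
Step 2

Step 2 is incorrect due to a sign flip.
The step shows: u*exp(u) - exp(u)
The correct value should be: u*exp(u) + exp(u)

Explanation: The sign of one term was flipped: the term exp(u) was incorrectly written as -exp(u)
The later steps are derived from this incorrect expression, so the error originates in Step 2.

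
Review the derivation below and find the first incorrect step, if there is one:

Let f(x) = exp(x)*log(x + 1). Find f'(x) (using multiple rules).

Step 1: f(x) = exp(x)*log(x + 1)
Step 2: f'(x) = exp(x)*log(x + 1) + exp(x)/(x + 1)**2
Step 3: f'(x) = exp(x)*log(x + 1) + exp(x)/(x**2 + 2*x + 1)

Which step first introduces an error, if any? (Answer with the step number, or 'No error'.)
Step 2

Step 2 is incorrect due to a wrong exponent.
The step shows: exp(x)*log(x + 1) + exp(x)/(x + 1)**2
The correct value should be: exp(x)*log(x + 1) + exp(x)/(x + 1)

Explanation: The exponent -1 on x + 1 was incorrectly written as -2: the term exp(x)/(x + 1) was incorrectly written as exp(x)/(x + 1)**2
The later steps are derived from this incorrect expression, so the error originates in Step 2.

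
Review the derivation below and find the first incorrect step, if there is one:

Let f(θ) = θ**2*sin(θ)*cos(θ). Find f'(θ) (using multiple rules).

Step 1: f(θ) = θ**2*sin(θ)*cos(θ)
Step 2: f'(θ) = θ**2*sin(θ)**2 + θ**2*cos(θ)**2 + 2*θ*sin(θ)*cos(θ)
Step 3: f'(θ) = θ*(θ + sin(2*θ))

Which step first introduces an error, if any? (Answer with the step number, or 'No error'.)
Step 2

Step 2 is incorrect due to a sign flip.
The step shows: θ**2*sin(θ)**2 + θ**2*cos(θ)**2 + 2*θ*sin(θ)*cos(θ)
The correct value should be: -θ**2*sin(θ)**2 + θ**2*cos(θ)**2 + 2*θ*sin(θ)*cos(θ)

Explanation: The sign of one term was flipped: the term -θ**2*sin(θ)**2 was incorrectly written as θ**2*sin(θ)**2
The later steps are derived from this incorrect expression, so the error originates in Step 2.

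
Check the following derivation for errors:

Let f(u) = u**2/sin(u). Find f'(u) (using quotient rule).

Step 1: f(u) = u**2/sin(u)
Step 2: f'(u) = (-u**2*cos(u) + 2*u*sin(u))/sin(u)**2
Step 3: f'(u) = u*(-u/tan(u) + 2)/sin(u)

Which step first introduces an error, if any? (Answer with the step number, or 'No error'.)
No error

All steps in this derivation are correct.
The final answer f'(u) = u*(-u/tan(u) + 2)/sin(u) is valid.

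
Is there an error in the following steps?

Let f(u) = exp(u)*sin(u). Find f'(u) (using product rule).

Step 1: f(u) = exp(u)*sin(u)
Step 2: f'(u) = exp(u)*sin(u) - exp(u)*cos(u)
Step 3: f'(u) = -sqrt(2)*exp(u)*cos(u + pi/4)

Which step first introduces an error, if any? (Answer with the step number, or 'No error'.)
Step 2

Step 2 is incorrect due to a sign flip.
The step shows: exp(u)*sin(u) - exp(u)*cos(u)
The correct value should be: exp(u)*sin(u) + exp(u)*cos(u)

Explanation: The sign of one term was flipped: the term exp(u)*cos(u) was incorrectly written as -exp(u)*cos(u)
The later steps are derived from this incorrect expression, so the error originates in Step 2.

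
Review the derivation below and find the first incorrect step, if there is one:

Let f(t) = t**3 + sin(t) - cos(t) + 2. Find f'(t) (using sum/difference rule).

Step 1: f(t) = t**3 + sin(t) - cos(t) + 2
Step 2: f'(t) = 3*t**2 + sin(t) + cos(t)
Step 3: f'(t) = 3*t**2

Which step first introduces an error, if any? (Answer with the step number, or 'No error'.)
Step 3

Step 3 is incorrect due to a dropped term.
The step shows: 3*t**2
The correct value should be: 3*t**2 + sqrt(2)*sin(t + pi/4)

Explanation: A term was dropped: the term sqrt(2)*sin(t + pi/4) was incorrectly omitted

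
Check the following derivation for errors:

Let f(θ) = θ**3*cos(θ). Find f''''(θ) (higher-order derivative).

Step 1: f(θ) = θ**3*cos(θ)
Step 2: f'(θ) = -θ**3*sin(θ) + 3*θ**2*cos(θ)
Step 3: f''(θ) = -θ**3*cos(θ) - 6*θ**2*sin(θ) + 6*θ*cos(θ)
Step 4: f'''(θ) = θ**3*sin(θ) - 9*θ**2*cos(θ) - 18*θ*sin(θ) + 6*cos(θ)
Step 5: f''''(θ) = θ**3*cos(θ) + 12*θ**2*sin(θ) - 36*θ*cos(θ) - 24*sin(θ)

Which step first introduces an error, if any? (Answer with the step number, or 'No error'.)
No error

All steps in this derivation are correct.
The final answer f''''(θ) = θ**3*cos(θ) + 12*θ**2*sin(θ) - 36*θ*cos(θ) - 24*sin(θ) is valid.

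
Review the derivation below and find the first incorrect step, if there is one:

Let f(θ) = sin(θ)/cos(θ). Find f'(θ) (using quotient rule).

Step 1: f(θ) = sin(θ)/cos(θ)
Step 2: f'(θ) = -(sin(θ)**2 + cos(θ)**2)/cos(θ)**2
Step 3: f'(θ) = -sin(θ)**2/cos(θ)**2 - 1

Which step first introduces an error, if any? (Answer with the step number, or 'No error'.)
Step 2

Step 2 is incorrect due to a sign flip.
The step shows: -(sin(θ)**2 + cos(θ)**2)/cos(θ)**2
The correct value should be: (sin(θ)**2 + cos(θ)**2)/cos(θ)**2

Explanation: The sign of the whole expression was flipped: the term (sin(θ)**2 + cos(θ)**2)/cos(θ)**2 was incorrectly written as -(sin(θ)**2 + cos(θ)**2)/cos(θ)**2
The later steps are derived from this incorrect expression, so the error originates in Step 2.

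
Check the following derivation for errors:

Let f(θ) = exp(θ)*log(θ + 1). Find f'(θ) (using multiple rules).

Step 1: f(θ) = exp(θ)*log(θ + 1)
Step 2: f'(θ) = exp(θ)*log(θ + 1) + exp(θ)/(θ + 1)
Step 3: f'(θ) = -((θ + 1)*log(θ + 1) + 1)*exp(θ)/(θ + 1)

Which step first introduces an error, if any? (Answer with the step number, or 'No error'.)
Step 3

Step 3 is incorrect due to a sign flip.
The step shows: -((θ + 1)*log(θ + 1) + 1)*exp(θ)/(θ + 1)
The correct value should be: ((θ + 1)*log(θ + 1) + 1)*exp(θ)/(θ + 1)

Explanation: The sign of the whole expression was flipped: the term ((θ + 1)*log(θ + 1) + 1)*exp(θ)/(θ + 1) was incorrectly written as -((θ + 1)*log(θ + 1) + 1)*exp(θ)/(θ + 1)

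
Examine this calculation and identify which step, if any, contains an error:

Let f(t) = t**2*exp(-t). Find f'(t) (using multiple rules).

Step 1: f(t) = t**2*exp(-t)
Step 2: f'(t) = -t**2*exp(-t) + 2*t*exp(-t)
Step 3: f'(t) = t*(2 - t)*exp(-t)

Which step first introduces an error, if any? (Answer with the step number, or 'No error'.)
No error

All steps in this derivation are correct.
The final answer f'(t) = t*(2 - t)*exp(-t) is valid.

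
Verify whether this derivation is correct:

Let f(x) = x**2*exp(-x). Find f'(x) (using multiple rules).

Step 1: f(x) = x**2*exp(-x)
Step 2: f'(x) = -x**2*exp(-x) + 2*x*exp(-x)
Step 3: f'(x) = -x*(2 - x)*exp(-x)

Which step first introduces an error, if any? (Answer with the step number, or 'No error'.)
Step 3

Step 3 is incorrect due to a sign flip.
The step shows: -x*(2 - x)*exp(-x)
The correct value should be: x*(2 - x)*exp(-x)

Explanation: The sign of the whole expression was flipped: the term x*(2 - x)*exp(-x) was incorrectly written as -x*(2 - x)*exp(-x)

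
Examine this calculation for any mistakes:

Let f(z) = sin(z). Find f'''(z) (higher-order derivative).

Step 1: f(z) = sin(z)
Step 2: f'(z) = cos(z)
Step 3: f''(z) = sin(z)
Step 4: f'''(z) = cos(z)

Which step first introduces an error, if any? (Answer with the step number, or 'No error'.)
Step 3

Step 3 is incorrect due to a sign flip.
The step shows: sin(z)
The correct value should be: -sin(z)

Explanation: The sign of the whole expression was flipped: the term -sin(z) was incorrectly written as sin(z)
The later steps are derived from this incorrect expression, so the error originates in Step 3.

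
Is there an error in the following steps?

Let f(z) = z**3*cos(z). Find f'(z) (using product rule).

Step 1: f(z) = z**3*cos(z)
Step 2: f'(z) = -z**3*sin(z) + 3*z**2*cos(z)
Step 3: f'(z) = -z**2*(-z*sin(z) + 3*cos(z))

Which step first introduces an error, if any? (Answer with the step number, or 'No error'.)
Step 3

Step 3 is incorrect due to a sign flip.
The step shows: -z**2*(-z*sin(z) + 3*cos(z))
The correct value should be: z**2*(-z*sin(z) + 3*cos(z))

Explanation: The sign of the whole expression was flipped: the term z**2*(-z*sin(z) + 3*cos(z)) was incorrectly written as -z**2*(-z*sin(z) + 3*cos(z))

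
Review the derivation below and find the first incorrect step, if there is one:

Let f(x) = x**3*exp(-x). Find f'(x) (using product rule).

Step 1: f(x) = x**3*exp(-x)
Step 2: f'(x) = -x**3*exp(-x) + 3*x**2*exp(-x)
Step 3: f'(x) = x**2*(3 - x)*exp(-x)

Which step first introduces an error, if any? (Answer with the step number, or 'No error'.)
No error

All steps in this derivation are correct.
The final answer f'(x) = x**2*(3 - x)*exp(-x) is valid.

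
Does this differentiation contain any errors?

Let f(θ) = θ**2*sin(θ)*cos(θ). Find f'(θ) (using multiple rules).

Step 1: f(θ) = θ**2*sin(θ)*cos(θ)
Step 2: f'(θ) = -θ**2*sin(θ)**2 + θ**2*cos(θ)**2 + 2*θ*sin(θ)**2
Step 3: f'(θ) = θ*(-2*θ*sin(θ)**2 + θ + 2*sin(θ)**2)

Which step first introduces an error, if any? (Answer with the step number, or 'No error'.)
Step 2

Step 2 is incorrect due to a wrong trig function.
The step shows: -θ**2*sin(θ)**2 + θ**2*cos(θ)**2 + 2*θ*sin(θ)**2
The correct value should be: -θ**2*sin(θ)**2 + θ**2*cos(θ)**2 + 2*θ*sin(θ)*cos(θ)

Explanation: cos(θ) was incorrectly written as sin(θ): the term 2*θ*sin(θ)*cos(θ) was incorrectly written as 2*θ*sin(θ)**2
The later steps are derived from this incorrect expression, so the error originates in Step 2.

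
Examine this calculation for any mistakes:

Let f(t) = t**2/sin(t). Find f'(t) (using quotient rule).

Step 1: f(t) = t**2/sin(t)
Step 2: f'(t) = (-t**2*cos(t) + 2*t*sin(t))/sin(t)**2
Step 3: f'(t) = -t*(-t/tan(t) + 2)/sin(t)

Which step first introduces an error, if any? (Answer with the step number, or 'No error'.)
Step 3

Step 3 is incorrect due to a sign flip.
The step shows: -t*(-t/tan(t) + 2)/sin(t)
The correct value should be: t*(-t/tan(t) + 2)/sin(t)

Explanation: The sign of the whole expression was flipped: the term t*(-t/tan(t) + 2)/sin(t) was incorrectly written as -t*(-t/tan(t) + 2)/sin(t)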